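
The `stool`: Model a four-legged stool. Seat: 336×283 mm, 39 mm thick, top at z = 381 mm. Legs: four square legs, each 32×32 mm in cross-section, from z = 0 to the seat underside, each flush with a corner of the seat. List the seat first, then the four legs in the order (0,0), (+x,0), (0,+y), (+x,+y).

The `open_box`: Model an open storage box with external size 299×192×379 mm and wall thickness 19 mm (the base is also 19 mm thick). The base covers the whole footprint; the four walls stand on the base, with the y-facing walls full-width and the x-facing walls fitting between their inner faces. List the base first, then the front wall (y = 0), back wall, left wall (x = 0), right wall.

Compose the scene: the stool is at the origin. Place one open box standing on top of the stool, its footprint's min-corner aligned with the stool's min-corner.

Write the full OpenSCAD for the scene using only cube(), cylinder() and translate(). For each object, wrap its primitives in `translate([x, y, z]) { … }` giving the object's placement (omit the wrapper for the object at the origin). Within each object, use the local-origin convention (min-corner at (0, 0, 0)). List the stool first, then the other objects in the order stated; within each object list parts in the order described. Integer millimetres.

translate([0, 0, 342]) cube([336, 283, 39]);
cube([32, 32, 342]);
translate([304, 0, 0]) cube([32, 32, 342]);
translate([0, 251, 0]) cube([32, 32, 342]);
translate([304, 251, 0]) cube([32, 32, 342]);
translate([0, 0, 381]) {
  cube([299, 192, 19]);
  translate([0, 0, 19]) cube([299, 19, 360]);
  translate([0, 173, 19]) cube([299, 19, 360]);
  translate([0, 19, 19]) cube([19, 154, 360]);
  translate([280, 19, 19]) cube([19, 154, 360]);
}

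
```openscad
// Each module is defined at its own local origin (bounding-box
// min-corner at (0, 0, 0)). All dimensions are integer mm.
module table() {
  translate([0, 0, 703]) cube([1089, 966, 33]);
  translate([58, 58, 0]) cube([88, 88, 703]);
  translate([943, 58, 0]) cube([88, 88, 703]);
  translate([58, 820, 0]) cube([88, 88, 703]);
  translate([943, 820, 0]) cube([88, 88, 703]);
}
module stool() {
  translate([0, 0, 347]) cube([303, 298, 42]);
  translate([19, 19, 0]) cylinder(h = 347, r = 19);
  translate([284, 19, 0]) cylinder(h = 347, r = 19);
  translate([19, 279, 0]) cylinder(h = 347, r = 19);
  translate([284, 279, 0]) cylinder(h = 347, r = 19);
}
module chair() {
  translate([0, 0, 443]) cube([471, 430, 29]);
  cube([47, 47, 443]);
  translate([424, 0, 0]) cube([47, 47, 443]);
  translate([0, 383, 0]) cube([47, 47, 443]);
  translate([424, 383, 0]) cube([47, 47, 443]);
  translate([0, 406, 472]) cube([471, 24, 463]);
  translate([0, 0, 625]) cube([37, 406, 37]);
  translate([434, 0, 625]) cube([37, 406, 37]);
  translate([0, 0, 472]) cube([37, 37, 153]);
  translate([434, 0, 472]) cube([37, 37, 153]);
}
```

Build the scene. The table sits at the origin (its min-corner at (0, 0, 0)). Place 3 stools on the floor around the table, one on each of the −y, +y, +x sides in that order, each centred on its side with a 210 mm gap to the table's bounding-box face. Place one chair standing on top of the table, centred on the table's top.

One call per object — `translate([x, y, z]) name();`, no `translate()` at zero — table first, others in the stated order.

table();
translate([393, -508, 0]) stool();
translate([393, 1176, 0]) stool();
translate([1299, 334, 0]) stool();
translate([309, 268, 736]) chair();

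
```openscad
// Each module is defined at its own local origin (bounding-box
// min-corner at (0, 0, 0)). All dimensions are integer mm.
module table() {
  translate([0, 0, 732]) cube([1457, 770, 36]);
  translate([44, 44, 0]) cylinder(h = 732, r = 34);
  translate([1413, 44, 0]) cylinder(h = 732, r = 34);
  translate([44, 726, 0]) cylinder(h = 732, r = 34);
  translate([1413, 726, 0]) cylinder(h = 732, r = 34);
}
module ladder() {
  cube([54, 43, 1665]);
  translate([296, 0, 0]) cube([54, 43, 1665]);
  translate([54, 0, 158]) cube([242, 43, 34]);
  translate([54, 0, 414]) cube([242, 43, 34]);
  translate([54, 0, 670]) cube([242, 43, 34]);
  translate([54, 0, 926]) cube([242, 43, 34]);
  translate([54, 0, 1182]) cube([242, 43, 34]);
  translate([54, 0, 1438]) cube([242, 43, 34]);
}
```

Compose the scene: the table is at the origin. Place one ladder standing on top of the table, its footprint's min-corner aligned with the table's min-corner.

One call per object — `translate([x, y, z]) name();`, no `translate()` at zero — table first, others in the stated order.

table();
translate([0, 0, 768]) ladder();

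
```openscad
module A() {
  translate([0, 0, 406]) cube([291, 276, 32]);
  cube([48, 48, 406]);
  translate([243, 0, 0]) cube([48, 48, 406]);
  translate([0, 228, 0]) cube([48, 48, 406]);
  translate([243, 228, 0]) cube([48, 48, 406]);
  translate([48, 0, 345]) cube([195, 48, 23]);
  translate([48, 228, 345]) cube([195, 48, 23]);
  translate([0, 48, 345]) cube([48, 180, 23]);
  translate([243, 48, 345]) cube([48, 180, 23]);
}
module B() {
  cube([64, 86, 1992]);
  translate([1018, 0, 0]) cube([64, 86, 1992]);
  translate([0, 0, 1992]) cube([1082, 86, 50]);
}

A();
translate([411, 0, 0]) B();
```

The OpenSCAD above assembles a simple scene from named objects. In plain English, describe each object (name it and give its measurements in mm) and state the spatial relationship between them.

A is a four-legged stool. The seat is a 291×276×32 mm slab whose top surface is at z = 438 mm; four square legs, each 48×48 mm in cross-section, run from the floor (z = 0) to the underside of the seat, each flush with a corner of the seat. Four stretchers, 48 mm wide and 23 mm tall, connect adjacent legs with their undersides at z = 345 mm, each running between the inner faces of the legs it joins and aligned with the legs' outer faces on the other axis.

B is a rectangular door frame: two vertical jambs of 64×86 mm section, 1992 mm tall, with a clear opening 954 mm wide between their inner faces. A header 50 mm tall and 86 mm deep lies on top of the jambs and spans the full outside width.

The door frame is on the floor beside the stool on its +x side.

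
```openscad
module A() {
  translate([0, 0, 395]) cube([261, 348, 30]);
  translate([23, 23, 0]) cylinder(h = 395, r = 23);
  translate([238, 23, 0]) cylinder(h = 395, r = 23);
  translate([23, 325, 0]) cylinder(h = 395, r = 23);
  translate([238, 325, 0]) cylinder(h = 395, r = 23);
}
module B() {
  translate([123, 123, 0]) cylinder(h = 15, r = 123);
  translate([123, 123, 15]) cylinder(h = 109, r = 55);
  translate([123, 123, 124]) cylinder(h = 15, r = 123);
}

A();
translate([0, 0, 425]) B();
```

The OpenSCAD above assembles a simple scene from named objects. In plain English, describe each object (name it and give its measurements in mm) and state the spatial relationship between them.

A is a four-legged stool. The seat is 261×348 mm, 30 mm thick, top at z = 425 mm. It stands on four round legs, each 46 mm in diameter, from z = 0 to the seat underside, each leg's axis is inset half a diameter from the nearest pair of seat edges (so the leg's bounding box is flush with the corner).

B is a spool: two coaxial disc flanges of radius 123 mm and thickness 15 mm, joined by a core cylinder of radius 55 mm and height 109 mm. The lower flange rests on z = 0 and the three cylinders share a vertical axis.

The spool is on top of the stool.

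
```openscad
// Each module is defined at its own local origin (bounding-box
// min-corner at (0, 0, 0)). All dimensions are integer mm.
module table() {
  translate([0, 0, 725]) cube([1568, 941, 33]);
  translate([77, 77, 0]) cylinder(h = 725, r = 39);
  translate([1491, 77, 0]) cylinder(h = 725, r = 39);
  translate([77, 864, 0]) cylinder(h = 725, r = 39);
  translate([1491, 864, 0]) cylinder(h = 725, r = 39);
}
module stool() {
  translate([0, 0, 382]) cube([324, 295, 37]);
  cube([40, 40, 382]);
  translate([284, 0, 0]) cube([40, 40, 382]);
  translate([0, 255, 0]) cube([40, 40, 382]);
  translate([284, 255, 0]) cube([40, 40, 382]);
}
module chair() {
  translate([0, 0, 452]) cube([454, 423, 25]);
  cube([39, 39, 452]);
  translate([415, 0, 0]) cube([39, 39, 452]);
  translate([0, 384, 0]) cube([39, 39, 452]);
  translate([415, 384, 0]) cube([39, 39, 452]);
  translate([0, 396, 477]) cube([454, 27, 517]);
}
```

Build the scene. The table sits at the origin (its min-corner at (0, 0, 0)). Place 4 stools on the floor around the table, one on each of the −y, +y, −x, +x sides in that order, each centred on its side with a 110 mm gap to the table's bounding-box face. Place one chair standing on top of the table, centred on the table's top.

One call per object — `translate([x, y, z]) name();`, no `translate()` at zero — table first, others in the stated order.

table();
translate([622, -405, 0]) stool();
translate([622, 1051, 0]) stool();
translate([-434, 323, 0]) stool();
translate([1678, 323, 0]) stool();
translate([557, 259, 758]) chair();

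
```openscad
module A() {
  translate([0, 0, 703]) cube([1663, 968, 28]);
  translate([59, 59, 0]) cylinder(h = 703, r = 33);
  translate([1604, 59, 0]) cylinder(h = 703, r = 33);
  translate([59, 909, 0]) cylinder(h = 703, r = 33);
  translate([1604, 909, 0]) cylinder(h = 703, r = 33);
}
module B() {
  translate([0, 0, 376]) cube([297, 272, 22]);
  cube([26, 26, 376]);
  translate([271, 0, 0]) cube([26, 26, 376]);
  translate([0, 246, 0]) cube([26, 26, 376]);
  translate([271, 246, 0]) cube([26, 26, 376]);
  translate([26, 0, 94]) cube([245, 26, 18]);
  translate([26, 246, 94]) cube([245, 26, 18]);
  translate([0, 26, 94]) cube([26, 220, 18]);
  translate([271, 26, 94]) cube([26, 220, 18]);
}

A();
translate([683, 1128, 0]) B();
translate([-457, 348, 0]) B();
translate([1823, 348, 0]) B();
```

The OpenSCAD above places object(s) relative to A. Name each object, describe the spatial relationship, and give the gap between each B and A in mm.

A is a table. B is a stool. Three stools sit around the table at the +y, −x, +x sides. The gap between each stool and the table is 160 mm.

Each stool's nearest face is 160 mm from the table's bounding box.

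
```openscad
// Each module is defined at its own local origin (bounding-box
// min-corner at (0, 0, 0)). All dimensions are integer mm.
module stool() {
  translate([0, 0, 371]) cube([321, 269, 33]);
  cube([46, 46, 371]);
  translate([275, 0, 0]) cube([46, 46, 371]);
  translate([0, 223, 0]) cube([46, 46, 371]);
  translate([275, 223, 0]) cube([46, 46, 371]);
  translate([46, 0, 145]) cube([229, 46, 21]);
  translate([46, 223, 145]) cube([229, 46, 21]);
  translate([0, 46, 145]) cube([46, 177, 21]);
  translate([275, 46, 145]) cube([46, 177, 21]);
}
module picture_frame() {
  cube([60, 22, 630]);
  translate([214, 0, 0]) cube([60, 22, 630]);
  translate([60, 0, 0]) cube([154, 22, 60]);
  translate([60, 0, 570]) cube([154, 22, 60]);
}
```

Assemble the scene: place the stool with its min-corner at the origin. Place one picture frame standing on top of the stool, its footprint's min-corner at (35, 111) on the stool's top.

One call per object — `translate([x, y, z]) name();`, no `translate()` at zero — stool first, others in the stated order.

stool();
translate([35, 111, 404]) picture_frame();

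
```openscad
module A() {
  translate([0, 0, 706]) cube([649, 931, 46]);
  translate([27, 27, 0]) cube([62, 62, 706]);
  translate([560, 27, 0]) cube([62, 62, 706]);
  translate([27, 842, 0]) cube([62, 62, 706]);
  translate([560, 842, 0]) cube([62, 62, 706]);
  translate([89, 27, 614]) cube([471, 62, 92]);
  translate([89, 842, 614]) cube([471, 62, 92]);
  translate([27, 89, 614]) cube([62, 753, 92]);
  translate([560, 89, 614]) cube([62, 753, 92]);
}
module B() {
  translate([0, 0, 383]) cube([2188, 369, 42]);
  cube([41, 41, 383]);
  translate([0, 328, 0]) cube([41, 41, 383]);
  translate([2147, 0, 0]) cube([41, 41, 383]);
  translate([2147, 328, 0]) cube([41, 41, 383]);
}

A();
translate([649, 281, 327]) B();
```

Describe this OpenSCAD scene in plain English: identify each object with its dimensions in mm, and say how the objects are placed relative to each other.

A is a table: top 649 mm (x) × 931 mm (y), 46 mm thick, upper face at z = 752 mm, on four 62×62 mm square legs, each inset 27 mm from the nearest pair of top edges, running from z = 0 to the bottom of the top. Four apron rails, 62 mm thick and 92 mm tall, run between adjacent legs with their top edges flush with the underside of the top and their outer faces flush with the legs' outer faces.

B is a long wooden bench with a 2188 mm (x) × 369 mm (y) seat, 42 mm thick, its top surface 425 mm above the floor. Four 41 mm square legs at the seat corners, flush with the edges, run from z = 0 to the seat underside.

The bench is beside the table with their tops flush at z = 752.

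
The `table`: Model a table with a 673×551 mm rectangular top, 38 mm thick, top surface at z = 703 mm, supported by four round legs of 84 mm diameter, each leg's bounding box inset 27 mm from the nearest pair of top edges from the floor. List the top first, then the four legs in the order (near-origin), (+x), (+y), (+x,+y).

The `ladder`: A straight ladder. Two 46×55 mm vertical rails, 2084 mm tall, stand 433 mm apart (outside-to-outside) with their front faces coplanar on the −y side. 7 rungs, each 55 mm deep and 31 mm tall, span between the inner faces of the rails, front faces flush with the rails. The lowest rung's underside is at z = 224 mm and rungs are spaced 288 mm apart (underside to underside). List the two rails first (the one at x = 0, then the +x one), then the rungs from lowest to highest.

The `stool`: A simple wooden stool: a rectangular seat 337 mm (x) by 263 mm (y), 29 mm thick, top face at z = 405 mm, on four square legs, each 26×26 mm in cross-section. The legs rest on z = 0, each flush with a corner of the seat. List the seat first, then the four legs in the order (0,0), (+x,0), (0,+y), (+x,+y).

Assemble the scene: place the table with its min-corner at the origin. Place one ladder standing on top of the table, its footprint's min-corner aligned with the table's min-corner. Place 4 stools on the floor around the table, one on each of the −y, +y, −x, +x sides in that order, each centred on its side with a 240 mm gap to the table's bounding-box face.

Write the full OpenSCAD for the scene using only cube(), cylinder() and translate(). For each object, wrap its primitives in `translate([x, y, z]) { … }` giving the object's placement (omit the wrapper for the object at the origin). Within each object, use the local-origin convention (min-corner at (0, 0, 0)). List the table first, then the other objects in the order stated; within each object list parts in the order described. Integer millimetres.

translate([0, 0, 665]) cube([673, 551, 38]);
translate([69, 69, 0]) cylinder(h = 665, r = 42);
translate([604, 69, 0]) cylinder(h = 665, r = 42);
translate([69, 482, 0]) cylinder(h = 665, r = 42);
translate([604, 482, 0]) cylinder(h = 665, r = 42);
translate([0, 0, 703]) {
  cube([46, 55, 2084]);
  translate([387, 0, 0]) cube([46, 55, 2084]);
  translate([46, 0, 224]) cube([341, 55, 31]);
  translate([46, 0, 512]) cube([341, 55, 31]);
  translate([46, 0, 800]) cube([341, 55, 31]);
  translate([46, 0, 1088]) cube([341, 55, 31]);
  translate([46, 0, 1376]) cube([341, 55, 31]);
  translate([46, 0, 1664]) cube([341, 55, 31]);
  translate([46, 0, 1952]) cube([341, 55, 31]);
}
translate([168, -503, 0]) {
  translate([0, 0, 376]) cube([337, 263, 29]);
  cube([26, 26, 376]);
  translate([311, 0, 0]) cube([26, 26, 376]);
  translate([0, 237, 0]) cube([26, 26, 376]);
  translate([311, 237, 0]) cube([26, 26, 376]);
}
translate([168, 791, 0]) {
  translate([0, 0, 376]) cube([337, 263, 29]);
  cube([26, 26, 376]);
  translate([311, 0, 0]) cube([26, 26, 376]);
  translate([0, 237, 0]) cube([26, 26, 376]);
  translate([311, 237, 0]) cube([26, 26, 376]);
}
translate([-577, 144, 0]) {
  translate([0, 0, 376]) cube([337, 263, 29]);
  cube([26, 26, 376]);
  translate([311, 0, 0]) cube([26, 26, 376]);
  translate([0, 237, 0]) cube([26, 26, 376]);
  translate([311, 237, 0]) cube([26, 26, 376]);
}
translate([913, 144, 0]) {
  translate([0, 0, 376]) cube([337, 263, 29]);
  cube([26, 26, 376]);
  translate([311, 0, 0]) cube([26, 26, 376]);
  translate([0, 237, 0]) cube([26, 26, 376]);
  translate([311, 237, 0]) cube([26, 26, 376]);
}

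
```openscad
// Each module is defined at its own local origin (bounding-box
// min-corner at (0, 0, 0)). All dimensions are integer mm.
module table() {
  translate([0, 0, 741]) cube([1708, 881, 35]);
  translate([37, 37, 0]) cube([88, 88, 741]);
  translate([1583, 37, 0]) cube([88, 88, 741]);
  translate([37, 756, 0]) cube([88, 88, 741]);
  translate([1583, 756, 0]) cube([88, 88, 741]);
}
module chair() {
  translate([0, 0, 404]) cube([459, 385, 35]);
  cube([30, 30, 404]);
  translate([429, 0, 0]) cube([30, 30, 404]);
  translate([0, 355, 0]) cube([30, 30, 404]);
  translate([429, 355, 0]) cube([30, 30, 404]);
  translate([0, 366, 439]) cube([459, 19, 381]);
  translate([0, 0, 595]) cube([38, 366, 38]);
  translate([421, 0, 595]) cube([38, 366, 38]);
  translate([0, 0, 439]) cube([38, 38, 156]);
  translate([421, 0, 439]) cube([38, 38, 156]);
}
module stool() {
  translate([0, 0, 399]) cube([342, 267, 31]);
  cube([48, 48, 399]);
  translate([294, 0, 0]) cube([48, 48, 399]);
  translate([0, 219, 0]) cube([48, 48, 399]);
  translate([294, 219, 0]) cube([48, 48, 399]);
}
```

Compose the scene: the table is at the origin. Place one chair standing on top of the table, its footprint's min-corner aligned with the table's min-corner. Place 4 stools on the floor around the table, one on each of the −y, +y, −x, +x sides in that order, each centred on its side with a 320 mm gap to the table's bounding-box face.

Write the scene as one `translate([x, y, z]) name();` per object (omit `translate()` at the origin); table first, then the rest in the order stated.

table();
translate([0, 0, 776]) chair();
translate([683, -587, 0]) stool();
translate([683, 1201, 0]) stool();
translate([-662, 307, 0]) stool();
translate([2028, 307, 0]) stool();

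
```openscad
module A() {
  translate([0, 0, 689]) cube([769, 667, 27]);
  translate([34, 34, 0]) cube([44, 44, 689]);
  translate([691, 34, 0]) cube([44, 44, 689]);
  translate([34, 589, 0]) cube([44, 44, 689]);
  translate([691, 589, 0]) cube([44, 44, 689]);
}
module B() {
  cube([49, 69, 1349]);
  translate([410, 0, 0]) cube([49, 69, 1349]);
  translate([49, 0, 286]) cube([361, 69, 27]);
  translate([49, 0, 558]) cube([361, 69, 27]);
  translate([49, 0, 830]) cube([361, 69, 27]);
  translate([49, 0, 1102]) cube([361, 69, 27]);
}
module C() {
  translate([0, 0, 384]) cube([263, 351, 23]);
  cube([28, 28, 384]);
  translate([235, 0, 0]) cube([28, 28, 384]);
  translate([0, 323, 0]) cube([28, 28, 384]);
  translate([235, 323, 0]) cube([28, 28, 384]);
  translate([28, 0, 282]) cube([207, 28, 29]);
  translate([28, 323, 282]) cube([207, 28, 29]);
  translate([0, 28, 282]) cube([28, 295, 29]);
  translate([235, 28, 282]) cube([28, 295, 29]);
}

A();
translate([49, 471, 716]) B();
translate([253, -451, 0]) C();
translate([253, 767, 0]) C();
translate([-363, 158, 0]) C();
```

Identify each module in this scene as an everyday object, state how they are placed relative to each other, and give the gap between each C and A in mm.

Each stool's nearest face is 100 mm from the table's bounding box.

A is a table. B is a ladder. C is a stool. The ladder is on top of the table. Three stools sit around the table at the −y, +y, −x sides. The gap between each stool and the table is 100 mm.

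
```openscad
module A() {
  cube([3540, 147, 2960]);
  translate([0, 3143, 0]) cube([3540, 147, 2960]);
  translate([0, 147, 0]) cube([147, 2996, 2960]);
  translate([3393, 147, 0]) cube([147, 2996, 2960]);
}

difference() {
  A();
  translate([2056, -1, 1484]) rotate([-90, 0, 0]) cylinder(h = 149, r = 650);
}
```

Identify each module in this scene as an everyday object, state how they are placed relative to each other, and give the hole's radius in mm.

The subtracted cylinder has r = 650 mm.

A is a house frame. The house frame has a circular hole through its front wall. The hole's radius is 650 mm.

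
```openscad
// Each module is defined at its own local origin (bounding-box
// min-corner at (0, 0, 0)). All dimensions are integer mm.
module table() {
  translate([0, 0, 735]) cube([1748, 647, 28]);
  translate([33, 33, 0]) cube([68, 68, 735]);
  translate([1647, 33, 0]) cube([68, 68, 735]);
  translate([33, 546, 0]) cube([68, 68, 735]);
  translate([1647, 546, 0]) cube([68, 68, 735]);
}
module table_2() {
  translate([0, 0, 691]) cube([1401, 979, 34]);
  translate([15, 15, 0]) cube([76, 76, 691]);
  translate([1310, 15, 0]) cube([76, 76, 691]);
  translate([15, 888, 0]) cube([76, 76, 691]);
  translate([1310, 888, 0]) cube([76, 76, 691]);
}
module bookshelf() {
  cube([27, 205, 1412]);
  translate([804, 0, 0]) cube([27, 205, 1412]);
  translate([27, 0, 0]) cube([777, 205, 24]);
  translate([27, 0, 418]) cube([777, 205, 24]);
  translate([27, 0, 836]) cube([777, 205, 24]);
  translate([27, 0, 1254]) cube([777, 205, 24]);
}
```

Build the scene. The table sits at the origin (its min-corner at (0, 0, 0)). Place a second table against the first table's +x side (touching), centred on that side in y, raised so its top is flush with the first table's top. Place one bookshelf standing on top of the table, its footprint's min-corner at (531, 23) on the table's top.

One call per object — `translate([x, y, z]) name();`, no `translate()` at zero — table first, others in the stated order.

table();
translate([1748, -166, 38]) table_2();
translate([531, 23, 763]) bookshelf();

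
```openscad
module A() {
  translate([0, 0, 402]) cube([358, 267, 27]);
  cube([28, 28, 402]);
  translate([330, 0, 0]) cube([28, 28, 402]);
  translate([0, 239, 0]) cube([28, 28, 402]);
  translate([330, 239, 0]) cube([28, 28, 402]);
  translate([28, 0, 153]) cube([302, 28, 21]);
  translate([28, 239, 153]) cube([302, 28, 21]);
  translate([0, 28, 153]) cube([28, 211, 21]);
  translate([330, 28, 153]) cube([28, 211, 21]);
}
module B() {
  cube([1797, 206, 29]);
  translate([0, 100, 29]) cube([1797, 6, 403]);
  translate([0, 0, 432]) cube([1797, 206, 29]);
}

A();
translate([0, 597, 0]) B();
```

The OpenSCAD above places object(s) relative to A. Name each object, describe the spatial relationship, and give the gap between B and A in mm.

The I-beam's nearest face is 330 mm from the stool's +y face.

A is a stool. B is an I-beam. The I-beam is on the floor beside the stool on its +y side. The gap between the I-beam and the stool is 330 mm.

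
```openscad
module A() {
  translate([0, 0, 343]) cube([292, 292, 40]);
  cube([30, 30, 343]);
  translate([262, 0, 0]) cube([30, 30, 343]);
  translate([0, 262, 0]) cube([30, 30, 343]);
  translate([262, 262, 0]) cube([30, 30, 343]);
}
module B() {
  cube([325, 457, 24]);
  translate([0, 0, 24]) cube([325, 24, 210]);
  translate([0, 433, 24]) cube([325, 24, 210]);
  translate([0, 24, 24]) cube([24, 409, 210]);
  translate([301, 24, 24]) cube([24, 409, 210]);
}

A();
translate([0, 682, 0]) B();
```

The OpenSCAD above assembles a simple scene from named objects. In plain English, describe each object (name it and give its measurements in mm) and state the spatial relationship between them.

A is a four-legged stool. The seat is 292×292 mm, 40 mm thick, top at z = 383 mm. It stands on four square legs, each 30×30 mm in cross-section, from z = 0 to the seat underside, each flush with a corner of the seat.

B is an open-topped rectangular box: outside dimensions 325×457×234 mm, with a uniform wall and base thickness of 24 mm. The base is a full 325×457 slab on the floor; four walls sit on top of the base. The front and back walls (the −y and +y sides) span the full width; the two side walls fit between them.

The open box is on the floor beside the stool on its +y side.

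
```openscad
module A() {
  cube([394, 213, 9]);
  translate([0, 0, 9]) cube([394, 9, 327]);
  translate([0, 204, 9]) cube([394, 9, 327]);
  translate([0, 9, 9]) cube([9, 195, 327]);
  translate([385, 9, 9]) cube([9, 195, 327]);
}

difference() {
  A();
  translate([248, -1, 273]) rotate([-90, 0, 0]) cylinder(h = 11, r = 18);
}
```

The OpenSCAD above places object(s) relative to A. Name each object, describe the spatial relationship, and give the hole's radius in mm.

The subtracted cylinder has r = 18 mm.

A is an open box. The open box has a circular hole through its front wall. The hole's radius is 18 mm.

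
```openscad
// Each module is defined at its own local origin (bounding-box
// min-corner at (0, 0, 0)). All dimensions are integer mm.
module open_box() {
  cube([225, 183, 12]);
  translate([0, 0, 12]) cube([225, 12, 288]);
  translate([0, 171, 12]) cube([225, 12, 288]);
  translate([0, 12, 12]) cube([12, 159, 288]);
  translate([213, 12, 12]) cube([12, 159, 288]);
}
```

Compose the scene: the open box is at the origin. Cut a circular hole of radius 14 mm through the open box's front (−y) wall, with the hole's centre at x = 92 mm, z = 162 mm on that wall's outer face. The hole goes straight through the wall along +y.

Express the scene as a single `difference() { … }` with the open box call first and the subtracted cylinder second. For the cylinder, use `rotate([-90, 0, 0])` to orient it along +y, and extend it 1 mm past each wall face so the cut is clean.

difference() {
  open_box();
  translate([92, -1, 162]) rotate([-90, 0, 0]) cylinder(h = 14, r = 14);
}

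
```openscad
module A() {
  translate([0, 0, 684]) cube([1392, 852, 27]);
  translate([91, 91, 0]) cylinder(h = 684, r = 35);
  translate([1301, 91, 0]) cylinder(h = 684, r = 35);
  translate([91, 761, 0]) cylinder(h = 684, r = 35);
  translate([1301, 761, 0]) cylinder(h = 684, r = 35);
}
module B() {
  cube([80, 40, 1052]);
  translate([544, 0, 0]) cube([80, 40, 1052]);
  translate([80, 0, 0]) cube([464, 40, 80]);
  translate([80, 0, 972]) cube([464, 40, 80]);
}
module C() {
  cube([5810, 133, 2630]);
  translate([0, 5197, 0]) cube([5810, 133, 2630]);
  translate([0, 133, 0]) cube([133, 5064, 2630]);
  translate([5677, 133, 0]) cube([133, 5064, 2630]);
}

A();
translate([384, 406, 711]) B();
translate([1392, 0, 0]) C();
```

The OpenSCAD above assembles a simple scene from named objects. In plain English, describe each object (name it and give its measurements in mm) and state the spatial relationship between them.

A is a table with a 1392×852 mm rectangular top, 27 mm thick, top surface at z = 711 mm, supported by four round legs of 70 mm diameter, each leg's bounding box inset 56 mm from the nearest pair of top edges, running from the floor.

B is a rectangular picture frame lying in the x–z plane (depth along y). The opening is 464 mm wide (x) by 892 mm tall (z), surrounded by a border 80 mm wide on all four sides. The frame is 40 mm deep and is made of two full-height vertical stiles with two horizontal rails fitted between them.

C is a box-shaped house frame (walls only): outside footprint 5810×5330 mm, wall height 2630 mm, wall thickness 133 mm. The two y-facing walls run the full x-width; the two x-facing walls fit between the inner faces of the y-facing walls.

The picture frame is on top of the table, centred. The house frame is against the table's +x side, with their −y faces flush.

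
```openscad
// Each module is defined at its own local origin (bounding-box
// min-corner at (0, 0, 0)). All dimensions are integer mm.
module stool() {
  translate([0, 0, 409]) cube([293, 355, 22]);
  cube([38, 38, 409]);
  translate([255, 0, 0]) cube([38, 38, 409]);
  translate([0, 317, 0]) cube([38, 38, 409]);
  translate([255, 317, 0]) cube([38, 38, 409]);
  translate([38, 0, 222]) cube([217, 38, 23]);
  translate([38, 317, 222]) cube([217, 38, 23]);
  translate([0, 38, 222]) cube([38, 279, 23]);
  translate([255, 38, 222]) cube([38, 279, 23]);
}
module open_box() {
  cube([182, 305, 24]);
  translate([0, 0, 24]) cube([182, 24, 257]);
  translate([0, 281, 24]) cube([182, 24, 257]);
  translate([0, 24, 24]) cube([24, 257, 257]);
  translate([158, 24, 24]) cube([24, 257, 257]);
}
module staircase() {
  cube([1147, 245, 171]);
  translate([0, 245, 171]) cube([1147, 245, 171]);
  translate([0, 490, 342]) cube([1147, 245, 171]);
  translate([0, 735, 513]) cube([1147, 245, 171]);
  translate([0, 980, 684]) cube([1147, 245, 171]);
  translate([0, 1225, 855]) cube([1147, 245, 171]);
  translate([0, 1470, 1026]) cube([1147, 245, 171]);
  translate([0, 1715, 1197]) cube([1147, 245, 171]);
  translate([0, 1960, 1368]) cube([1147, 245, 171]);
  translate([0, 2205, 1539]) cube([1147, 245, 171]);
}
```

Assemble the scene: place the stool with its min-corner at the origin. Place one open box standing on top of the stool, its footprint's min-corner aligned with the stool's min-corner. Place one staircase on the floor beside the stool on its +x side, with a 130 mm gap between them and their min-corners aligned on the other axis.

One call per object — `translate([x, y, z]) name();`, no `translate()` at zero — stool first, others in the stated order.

stool();
translate([0, 0, 431]) open_box();
translate([423, 0, 0]) staircase();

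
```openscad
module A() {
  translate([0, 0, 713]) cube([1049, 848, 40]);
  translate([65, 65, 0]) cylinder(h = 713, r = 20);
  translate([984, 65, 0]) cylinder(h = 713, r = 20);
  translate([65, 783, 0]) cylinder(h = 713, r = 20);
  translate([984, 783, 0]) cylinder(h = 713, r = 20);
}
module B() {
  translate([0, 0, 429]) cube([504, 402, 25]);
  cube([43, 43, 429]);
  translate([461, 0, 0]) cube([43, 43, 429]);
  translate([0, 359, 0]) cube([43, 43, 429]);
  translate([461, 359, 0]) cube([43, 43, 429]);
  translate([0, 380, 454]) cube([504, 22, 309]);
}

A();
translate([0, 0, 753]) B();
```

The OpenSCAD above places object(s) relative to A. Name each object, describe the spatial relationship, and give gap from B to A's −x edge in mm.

The chair's min-x is at 0; the table's min-x is 0; gap = 0 mm.

A is a table. B is a chair. The chair is on top of the table. The gap from the chair to the table's −x edge is 0 mm.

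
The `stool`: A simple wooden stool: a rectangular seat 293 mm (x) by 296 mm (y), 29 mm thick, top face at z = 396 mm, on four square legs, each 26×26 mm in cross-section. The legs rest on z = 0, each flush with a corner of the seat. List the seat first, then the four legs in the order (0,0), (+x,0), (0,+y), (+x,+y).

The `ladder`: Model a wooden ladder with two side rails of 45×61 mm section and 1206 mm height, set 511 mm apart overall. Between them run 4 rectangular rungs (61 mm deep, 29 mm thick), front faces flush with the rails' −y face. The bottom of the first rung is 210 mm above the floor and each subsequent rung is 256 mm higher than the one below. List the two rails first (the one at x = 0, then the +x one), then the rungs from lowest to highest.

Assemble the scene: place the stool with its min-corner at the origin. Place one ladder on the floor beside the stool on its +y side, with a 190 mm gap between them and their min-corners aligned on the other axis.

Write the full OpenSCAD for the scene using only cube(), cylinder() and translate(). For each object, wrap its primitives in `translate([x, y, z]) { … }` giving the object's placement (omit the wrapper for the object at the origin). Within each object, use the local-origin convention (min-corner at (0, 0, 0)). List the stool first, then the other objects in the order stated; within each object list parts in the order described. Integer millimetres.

translate([0, 0, 367]) cube([293, 296, 29]);
cube([26, 26, 367]);
translate([267, 0, 0]) cube([26, 26, 367]);
translate([0, 270, 0]) cube([26, 26, 367]);
translate([267, 270, 0]) cube([26, 26, 367]);
translate([0, 486, 0]) {
  cube([45, 61, 1206]);
  translate([466, 0, 0]) cube([45, 61, 1206]);
  translate([45, 0, 210]) cube([421, 61, 29]);
  translate([45, 0, 466]) cube([421, 61, 29]);
  translate([45, 0, 722]) cube([421, 61, 29]);
  translate([45, 0, 978]) cube([421, 61, 29]);
}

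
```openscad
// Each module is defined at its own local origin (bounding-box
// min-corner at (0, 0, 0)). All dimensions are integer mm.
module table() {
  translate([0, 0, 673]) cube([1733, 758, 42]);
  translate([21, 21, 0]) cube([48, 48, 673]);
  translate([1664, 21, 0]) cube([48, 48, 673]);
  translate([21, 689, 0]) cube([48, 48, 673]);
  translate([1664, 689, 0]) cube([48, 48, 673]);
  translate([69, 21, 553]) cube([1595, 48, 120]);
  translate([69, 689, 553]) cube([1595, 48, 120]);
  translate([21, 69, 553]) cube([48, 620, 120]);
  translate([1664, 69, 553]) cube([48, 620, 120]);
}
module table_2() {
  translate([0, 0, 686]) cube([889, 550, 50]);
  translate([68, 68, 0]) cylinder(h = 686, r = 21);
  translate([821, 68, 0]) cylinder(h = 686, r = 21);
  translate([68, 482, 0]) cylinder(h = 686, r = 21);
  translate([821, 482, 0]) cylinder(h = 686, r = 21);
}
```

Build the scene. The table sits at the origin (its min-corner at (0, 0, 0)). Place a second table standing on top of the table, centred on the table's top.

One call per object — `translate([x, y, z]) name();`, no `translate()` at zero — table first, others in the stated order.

table();
translate([422, 104, 715]) table_2();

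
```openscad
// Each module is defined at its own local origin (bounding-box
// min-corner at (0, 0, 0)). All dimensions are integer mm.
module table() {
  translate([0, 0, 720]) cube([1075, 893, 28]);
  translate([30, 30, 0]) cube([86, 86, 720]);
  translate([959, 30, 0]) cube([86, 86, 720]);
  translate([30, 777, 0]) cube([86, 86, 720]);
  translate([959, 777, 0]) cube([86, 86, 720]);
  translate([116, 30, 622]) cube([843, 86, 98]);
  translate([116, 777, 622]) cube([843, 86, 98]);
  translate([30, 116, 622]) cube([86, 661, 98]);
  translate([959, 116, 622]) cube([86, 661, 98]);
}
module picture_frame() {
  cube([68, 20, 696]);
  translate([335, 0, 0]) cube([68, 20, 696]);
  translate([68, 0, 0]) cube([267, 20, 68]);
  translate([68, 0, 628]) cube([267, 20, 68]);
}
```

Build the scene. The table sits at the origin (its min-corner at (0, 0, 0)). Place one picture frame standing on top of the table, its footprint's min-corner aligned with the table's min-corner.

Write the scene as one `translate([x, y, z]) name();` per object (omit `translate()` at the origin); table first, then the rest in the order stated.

table();
translate([0, 0, 748]) picture_frame();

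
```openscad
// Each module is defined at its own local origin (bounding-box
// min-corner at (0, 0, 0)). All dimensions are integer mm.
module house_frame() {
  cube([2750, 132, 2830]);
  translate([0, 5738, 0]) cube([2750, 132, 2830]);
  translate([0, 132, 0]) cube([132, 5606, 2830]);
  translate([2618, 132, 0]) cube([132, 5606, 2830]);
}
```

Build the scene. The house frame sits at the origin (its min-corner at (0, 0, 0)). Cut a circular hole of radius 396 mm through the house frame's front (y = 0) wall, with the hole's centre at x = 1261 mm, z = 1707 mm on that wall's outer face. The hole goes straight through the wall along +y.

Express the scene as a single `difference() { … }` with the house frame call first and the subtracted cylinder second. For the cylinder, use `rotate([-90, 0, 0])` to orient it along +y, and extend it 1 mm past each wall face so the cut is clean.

difference() {
  house_frame();
  translate([1261, -1, 1707]) rotate([-90, 0, 0]) cylinder(h = 134, r = 396);
}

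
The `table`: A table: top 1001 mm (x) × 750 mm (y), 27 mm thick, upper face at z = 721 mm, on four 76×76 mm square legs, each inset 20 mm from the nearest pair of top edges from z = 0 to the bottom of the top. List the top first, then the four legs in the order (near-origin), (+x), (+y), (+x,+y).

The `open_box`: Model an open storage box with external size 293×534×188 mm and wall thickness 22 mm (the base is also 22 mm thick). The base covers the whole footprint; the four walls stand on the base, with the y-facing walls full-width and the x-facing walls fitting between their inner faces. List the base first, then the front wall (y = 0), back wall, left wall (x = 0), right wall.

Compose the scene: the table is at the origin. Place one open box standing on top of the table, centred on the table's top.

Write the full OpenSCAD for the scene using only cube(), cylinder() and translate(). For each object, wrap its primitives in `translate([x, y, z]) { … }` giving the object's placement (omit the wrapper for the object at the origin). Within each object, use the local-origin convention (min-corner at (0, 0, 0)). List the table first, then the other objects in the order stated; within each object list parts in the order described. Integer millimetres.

translate([0, 0, 694]) cube([1001, 750, 27]);
translate([20, 20, 0]) cube([76, 76, 694]);
translate([905, 20, 0]) cube([76, 76, 694]);
translate([20, 654, 0]) cube([76, 76, 694]);
translate([905, 654, 0]) cube([76, 76, 694]);
translate([354, 108, 721]) {
  cube([293, 534, 22]);
  translate([0, 0, 22]) cube([293, 22, 166]);
  translate([0, 512, 22]) cube([293, 22, 166]);
  translate([0, 22, 22]) cube([22, 490, 166]);
  translate([271, 22, 22]) cube([22, 490, 166]);
}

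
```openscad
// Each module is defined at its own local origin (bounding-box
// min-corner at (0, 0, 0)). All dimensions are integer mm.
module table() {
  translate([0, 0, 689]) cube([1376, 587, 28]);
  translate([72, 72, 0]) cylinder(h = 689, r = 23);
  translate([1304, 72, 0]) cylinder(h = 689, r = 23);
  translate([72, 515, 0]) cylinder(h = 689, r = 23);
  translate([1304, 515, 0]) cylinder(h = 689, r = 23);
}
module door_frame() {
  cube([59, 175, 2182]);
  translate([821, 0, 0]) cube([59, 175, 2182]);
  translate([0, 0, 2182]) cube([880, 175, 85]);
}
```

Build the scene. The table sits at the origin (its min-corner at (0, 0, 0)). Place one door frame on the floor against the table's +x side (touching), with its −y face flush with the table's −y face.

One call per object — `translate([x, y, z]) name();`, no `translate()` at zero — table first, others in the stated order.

table();
translate([1376, 0, 0]) door_frame();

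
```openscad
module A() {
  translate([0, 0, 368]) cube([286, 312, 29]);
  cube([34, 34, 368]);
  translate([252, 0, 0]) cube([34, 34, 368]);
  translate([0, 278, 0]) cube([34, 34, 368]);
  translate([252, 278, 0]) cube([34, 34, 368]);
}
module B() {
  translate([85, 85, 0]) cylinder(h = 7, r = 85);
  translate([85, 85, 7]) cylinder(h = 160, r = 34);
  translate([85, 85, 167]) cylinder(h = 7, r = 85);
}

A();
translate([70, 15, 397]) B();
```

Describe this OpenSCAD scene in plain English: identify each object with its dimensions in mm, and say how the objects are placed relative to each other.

A is a four-legged stool. The seat is a 286×312×29 mm slab whose top surface is at z = 397 mm; four square legs, each 34×34 mm in cross-section, run from the floor (z = 0) to the underside of the seat, each flush with a corner of the seat.

B is a spool: two coaxial disc flanges of radius 85 mm and thickness 7 mm, joined by a core cylinder of radius 34 mm and height 160 mm. The lower flange rests on z = 0 and the three cylinders share a vertical axis.

The spool is on top of the stool.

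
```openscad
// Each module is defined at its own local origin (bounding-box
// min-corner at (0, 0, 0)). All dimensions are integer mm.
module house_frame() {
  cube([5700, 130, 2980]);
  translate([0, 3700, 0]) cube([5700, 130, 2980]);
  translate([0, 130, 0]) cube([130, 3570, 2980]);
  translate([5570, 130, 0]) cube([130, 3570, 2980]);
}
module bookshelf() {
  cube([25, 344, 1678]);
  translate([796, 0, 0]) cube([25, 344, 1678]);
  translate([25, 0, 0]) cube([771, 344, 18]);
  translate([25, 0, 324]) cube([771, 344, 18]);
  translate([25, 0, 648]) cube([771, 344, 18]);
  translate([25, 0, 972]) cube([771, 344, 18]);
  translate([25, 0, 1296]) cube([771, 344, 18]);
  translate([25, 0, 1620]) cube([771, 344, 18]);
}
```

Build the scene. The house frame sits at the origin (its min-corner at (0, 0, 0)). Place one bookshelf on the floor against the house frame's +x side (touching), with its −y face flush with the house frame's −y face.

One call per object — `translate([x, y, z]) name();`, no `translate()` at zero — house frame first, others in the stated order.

house_frame();
translate([5700, 0, 0]) bookshelf();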